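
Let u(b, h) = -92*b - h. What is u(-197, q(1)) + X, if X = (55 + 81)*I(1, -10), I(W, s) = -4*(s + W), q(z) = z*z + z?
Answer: 23018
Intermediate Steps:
q(z) = z + z² (q(z) = z² + z = z + z²)
I(W, s) = -4*W - 4*s (I(W, s) = -4*(W + s) = -4*W - 4*s)
X = 4896 (X = (55 + 81)*(-4*1 - 4*(-10)) = 136*(-4 + 40) = 136*36 = 4896)
u(b, h) = -h - 92*b
u(-197, q(1)) + X = (-(1 + 1) - 92*(-197)) + 4896 = (-2 + 18124) + 4896 = 18122 + 4896 = 23018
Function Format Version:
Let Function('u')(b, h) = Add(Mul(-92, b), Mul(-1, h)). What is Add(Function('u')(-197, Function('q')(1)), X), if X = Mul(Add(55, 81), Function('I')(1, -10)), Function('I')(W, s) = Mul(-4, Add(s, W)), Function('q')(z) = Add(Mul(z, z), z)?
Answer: 23018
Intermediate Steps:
Function('q')(z) = Add(z, Pow(z, 2)) (Function('q')(z) = Add(Pow(z, 2), z) = Add(z, Pow(z, 2)))
Function('I')(W, s) = Add(Mul(-4, W), Mul(-4, s)) (Function('I')(W, s) = Mul(-4, Add(W, s)) = Add(Mul(-4, W), Mul(-4, s)))
X = 4896 (X = Mul(Add(55, 81), Add(Mul(-4, 1), Mul(-4, -10))) = Mul(136, Add(-4, 40)) = Mul(136, 36) = 4896)
Function('u')(b, h) = Add(Mul(-1, h), Mul(-92, b))
Add(Function('u')(-197, Function('q')(1)), X) = Add(Add(Mul(-1, Mul(1, Add(1, 1))), Mul(-92, -197)), 4896) = Add(Add(Mul(-1, Mul(1, 2)), 18124), 4896) = Add(Add(Mul(-1, 2), 18124), 4896) = Add(Add(-2, 18124), 4896) = Add(18122, 4896) = 23018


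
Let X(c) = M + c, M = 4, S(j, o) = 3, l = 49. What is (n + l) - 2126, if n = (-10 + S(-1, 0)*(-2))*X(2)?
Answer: -2173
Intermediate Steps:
X(c) = 4 + c
n = -96 (n = (-10 + 3*(-2))*(4 + 2) = (-10 - 6)*6 = -16*6 = -96)
(n + l) - 2126 = (-96 + 49) - 2126 = -47 - 2126 = -2173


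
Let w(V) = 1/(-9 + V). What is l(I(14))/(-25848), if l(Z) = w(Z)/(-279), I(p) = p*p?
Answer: 1/1348567704 ≈ 7.4153e-10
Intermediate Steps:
I(p) = p**2
l(Z) = -1/(279*(-9 + Z)) (l(Z) = 1/((-9 + Z)*(-279)) = -1/279/(-9 + Z) = -1/(279*(-9 + Z)))
l(I(14))/(-25848) = -1/(-2511 + 279*14**2)/(-25848) = -1/(-2511 + 279*196)*(-1/25848) = -1/(-2511 + 54684)*(-1/25848) = -1/52173*(-1/25848) = 1/1348567704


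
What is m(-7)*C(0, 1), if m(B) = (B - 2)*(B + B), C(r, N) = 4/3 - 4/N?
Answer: -336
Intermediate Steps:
C(r, N) = 4/3 - 4/N (C(r, N) = 4*(⅓) - 4/N = 4/3 - 4/N)
m(B) = 2*B*(-2 + B) (m(B) = (-2 + B)*(2*B) = 2*B*(-2 + B))
m(-7)*C(0, 1) = (2*(-7)*(-2 - 7))*(4/3 - 4/1) = (2*(-7)*(-9))*(4/3 - 4*1) = 126*(4/3 - 4) = 126*(-8/3) = -336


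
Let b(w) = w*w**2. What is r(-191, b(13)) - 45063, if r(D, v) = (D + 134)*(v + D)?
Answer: -159405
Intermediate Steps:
b(w) = w**3
r(D, v) = (134 + D)*(D + v)
r(-191, b(13)) - 45063 = ((-191)**2 + 134*(-191) + 134*13**3 - 191*13**3) - 45063 = (36481 - 25594 + 134*2197 - 191*2197) - 45063 = (36481 - 25594 + 294398 - 419627) - 45063 = -114342 - 45063 = -159405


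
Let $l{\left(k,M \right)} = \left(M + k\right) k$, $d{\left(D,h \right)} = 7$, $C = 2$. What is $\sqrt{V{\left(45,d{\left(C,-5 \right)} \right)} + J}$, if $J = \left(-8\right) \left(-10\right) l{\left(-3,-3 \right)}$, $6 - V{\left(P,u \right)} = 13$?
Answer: $\sqrt{1433} \approx 37.855$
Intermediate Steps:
$V{\left(P,u \right)} = -7$ ($V{\left(P,u \right)} = 6 - 13 = -7$)
$l{\left(k,M \right)} = k \left(M + k\right)$
$J = 1440$ ($J = \left(-8\right) \left(-10\right) \left(- 3 \left(-3 - 3\right)\right) = 80 \left(\left(-3\right) \left(-6\right)\right) = 80 \cdot 18 = 1440$)
$\sqrt{V{\left(45,d{\left(C,-5 \right)} \right)} + J} = \sqrt{-7 + 1440} = \sqrt{1433}$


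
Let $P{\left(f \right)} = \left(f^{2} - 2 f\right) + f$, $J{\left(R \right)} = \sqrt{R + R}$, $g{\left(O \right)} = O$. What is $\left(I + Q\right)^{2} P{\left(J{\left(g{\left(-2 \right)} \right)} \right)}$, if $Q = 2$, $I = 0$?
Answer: $-16 - 8 i \approx -16.0 - 8.0 i$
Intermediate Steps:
$J{\left(R \right)} = \sqrt{2} \sqrt{R}$ ($J{\left(R \right)} = \sqrt{2 R} = \sqrt{2} \sqrt{R}$)
$P{\left(f \right)} = f^{2} - f$
$\left(I + Q\right)^{2} P{\left(J{\left(g{\left(-2 \right)} \right)} \right)} = \left(0 + 2\right)^{2} \sqrt{2} \sqrt{-2} \left(-1 + \sqrt{2} \sqrt{-2}\right) = 2^{2} \sqrt{2} i \sqrt{2} \left(-1 + \sqrt{2} i \sqrt{2}\right) = 4 \cdot 2 i \left(-1 + 2 i\right) = 8 i \left(-1 + 2 i\right)$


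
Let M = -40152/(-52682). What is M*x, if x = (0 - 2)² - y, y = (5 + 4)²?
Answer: -220836/3763 ≈ -58.686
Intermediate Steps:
y = 81 (y = 9² = 81)
M = 2868/3763 (M = -40152*(-1/52682) = 2868/3763 ≈ 0.76216)
x = -77 (x = (0 - 2)² - 1*81 = (-2)² - 81 = 4 - 81 = -77)
M*x = (2868/3763)*(-77) = -220836/3763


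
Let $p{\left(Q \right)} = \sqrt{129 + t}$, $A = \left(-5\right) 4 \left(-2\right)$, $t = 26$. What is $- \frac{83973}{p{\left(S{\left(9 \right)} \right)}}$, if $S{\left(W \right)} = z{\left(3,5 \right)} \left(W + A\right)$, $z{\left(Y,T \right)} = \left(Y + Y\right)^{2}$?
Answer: $- \frac{83973 \sqrt{155}}{155} \approx -6744.9$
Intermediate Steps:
$z{\left(Y,T \right)} = 4 Y^{2}$ ($z{\left(Y,T \right)} = \left(2 Y\right)^{2} = 4 Y^{2}$)
$A = 40$ ($A = \left(-20\right) \left(-2\right) = 40$)
$S{\left(W \right)} = 1440 + 36 W$ ($S{\left(W \right)} = 4 \cdot 3^{2} \left(W + 40\right) = 4 \cdot 9 \left(40 + W\right) = 36 \left(40 + W\right) = 1440 + 36 W$)
$p{\left(Q \right)} = \sqrt{155}$ ($p{\left(Q \right)} = \sqrt{129 + 26} = \sqrt{155}$)
$- \frac{83973}{p{\left(S{\left(9 \right)} \right)}} = - \frac{83973}{\sqrt{155}} = - 83973 \frac{\sqrt{155}}{155} = - \frac{83973 \sqrt{155}}{155}$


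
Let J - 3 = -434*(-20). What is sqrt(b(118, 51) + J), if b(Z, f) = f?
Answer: sqrt(8734) ≈ 93.456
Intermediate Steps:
J = 8683 (J = 3 - 434*(-20) = 3 + 8680 = 8683)
sqrt(b(118, 51) + J) = sqrt(51 + 8683) = sqrt(8734)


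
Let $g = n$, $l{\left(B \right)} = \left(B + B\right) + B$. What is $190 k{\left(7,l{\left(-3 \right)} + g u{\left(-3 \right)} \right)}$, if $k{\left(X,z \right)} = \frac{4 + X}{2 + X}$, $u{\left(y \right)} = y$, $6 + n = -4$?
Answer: $\frac{2090}{9} \approx 232.22$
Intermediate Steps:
$n = -10$ ($n = -6 - 4 = -10$)
$l{\left(B \right)} = 3 B$ ($l{\left(B \right)} = 2 B + B = 3 B$)
$g = -10$
$k{\left(X,z \right)} = \frac{4 + X}{2 + X}$
$190 k{\left(7,l{\left(-3 \right)} + g u{\left(-3 \right)} \right)} = 190 \frac{4 + 7}{2 + 7} = 190 \cdot \frac{1}{9} \cdot 11 = 190 \cdot \frac{11}{9} = \frac{2090}{9}$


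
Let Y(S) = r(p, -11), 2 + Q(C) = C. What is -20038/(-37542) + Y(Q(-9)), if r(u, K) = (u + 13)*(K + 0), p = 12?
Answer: -5152006/18771 ≈ -274.47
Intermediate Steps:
Q(C) = -2 + C
r(u, K) = K*(13 + u) (r(u, K) = (13 + u)*K = K*(13 + u))
Y(S) = -275 (Y(S) = -11*(13 + 12) = -11*25 = -275)
-20038/(-37542) + Y(Q(-9)) = -20038/(-37542) - 275 = -20038*(-1/37542) - 275 = 10019/18771 - 275 = -5152006/18771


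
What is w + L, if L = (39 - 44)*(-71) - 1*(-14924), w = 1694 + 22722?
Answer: 39695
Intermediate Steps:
w = 24416
L = 15279 (L = -5*(-71) + 14924 = 355 + 14924 = 15279)
w + L = 24416 + 15279 = 39695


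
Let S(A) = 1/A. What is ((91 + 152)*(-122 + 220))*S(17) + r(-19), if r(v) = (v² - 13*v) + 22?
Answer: 34524/17 ≈ 2030.8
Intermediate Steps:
r(v) = 22 + v² - 13*v
((91 + 152)*(-122 + 220))*S(17) + r(-19) = ((91 + 152)*(-122 + 220))/17 + (22 + (-19)² - 13*(-19)) = (243*98)*(1/17) + (22 + 361 + 247) = 23814*(1/17) + 630 = 23814/17 + 630 = 34524/17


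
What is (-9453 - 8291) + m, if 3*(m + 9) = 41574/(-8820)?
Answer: -78297659/4410 ≈ -17755.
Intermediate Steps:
m = -46619/4410 (m = -9 + (41574/(-8820))/3 = -9 + (41574*(-1/8820))/3 = -9 + (1/3)*(-6929/1470) = -9 - 6929/4410 = -46619/4410 ≈ -10.571)
(-9453 - 8291) + m = (-9453 - 8291) - 46619/4410 = -17744 - 46619/4410 = -78297659/4410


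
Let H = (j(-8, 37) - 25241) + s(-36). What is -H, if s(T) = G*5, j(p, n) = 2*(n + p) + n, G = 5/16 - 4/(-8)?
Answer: 402271/16 ≈ 25142.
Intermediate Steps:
G = 13/16 (G = 5*(1/16) - 4*(-⅛) = 5/16 + ½ = 13/16 ≈ 0.81250)
j(p, n) = 2*p + 3*n (j(p, n) = (2*n + 2*p) + n = 2*p + 3*n)
s(T) = 65/16 (s(T) = (13/16)*5 = 65/16)
H = -402271/16 (H = ((2*(-8) + 3*37) - 25241) + 65/16 = ((-16 + 111) - 25241) + 65/16 = (95 - 25241) + 65/16 = -25146 + 65/16 = -402271/16 ≈ -25142.)
-H = -1*(-402271/16) = 402271/16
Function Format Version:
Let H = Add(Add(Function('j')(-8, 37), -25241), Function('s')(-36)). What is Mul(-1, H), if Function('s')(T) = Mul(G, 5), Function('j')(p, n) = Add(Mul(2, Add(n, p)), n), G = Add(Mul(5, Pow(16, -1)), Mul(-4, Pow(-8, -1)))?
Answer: Rational(402271, 16) ≈ 25142.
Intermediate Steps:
G = Rational(13, 16) (G = Add(Mul(5, Rational(1, 16)), Mul(-4, Rational(-1, 8))) = Add(Rational(5, 16), Rational(1, 2)) = Rational(13, 16) ≈ 0.81250)
Function('j')(p, n) = Add(Mul(2, p), Mul(3, n)) (Function('j')(p, n) = Add(Add(Mul(2, n), Mul(2, p)), n) = Add(Mul(2, p), Mul(3, n)))
Function('s')(T) = Rational(65, 16) (Function('s')(T) = Mul(Rational(13, 16), 5) = Rational(65, 16))
H = Rational(-402271, 16) (H = Add(Add(Add(Mul(2, -8), Mul(3, 37)), -25241), Rational(65, 16)) = Add(Add(Add(-16, 111), -25241), Rational(65, 16)) = Add(Add(95, -25241), Rational(65, 16)) = Add(-25146, Rational(65, 16)) = Rational(-402271, 16) ≈ -25142.)
Mul(-1, H) = Mul(-1, Rational(-402271, 16)) = Rational(402271, 16)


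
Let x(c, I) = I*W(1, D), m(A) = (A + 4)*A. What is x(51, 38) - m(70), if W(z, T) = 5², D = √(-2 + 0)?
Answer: -4230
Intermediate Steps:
D = I*√2 (D = √(-2) = I*√2 ≈ 1.4142*I)
W(z, T) = 25
m(A) = A*(4 + A) (m(A) = (4 + A)*A = A*(4 + A))
x(c, I) = 25*I (x(c, I) = I*25 = 25*I)
x(51, 38) - m(70) = 25*38 - 70*(4 + 70) = 950 - 70*74 = 950 - 1*5180 = 950 - 5180 = -4230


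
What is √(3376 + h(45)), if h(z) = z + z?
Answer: √3466 ≈ 58.873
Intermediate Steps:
h(z) = 2*z
√(3376 + h(45)) = √(3376 + 2*45) = √(3376 + 90) = √3466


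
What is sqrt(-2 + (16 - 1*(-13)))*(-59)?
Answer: -177*sqrt(3) ≈ -306.57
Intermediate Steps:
sqrt(-2 + (16 - 1*(-13)))*(-59) = sqrt(-2 + (16 + 13))*(-59) = sqrt(-2 + 29)*(-59) = sqrt(27)*(-59) = (3*sqrt(3))*(-59) = -177*sqrt(3)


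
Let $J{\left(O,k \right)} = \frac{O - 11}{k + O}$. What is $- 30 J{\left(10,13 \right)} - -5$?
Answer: $\frac{145}{23} \approx 6.3043$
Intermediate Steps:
$J{\left(O,k \right)} = \frac{-11 + O}{O + k}$
$- 30 J{\left(10,13 \right)} - -5 = - 30 \frac{-11 + 10}{10 + 13} - -5 = - 30 \cdot \frac{1}{23} \left(-1\right) + 5 = \left(-30\right) \left(- \frac{1}{23}\right) + 5 = \frac{30}{23} + 5 = \frac{145}{23}$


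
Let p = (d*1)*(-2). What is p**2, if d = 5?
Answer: 100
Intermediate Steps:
p = -10 (p = (5*1)*(-2) = 5*(-2) = -10)
p**2 = (-10)**2 = 100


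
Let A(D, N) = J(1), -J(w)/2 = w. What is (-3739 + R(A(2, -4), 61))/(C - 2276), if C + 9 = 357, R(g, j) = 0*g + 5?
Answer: 1867/964 ≈ 1.9367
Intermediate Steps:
J(w) = -2*w
A(D, N) = -2 (A(D, N) = -2*1 = -2)
R(g, j) = 5 (R(g, j) = 0 + 5 = 5)
C = 348 (C = -9 + 357 = 348)
(-3739 + R(A(2, -4), 61))/(C - 2276) = (-3739 + 5)/(348 - 2276) = -3734/(-1928) = -3734*(-1/1928) = 1867/964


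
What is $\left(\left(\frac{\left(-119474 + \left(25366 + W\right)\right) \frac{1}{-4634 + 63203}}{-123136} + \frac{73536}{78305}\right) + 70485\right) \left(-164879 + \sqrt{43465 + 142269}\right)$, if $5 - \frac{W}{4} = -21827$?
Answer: $- \frac{42071266037016068311591}{3620076483520} + \frac{3317138377120245077 \sqrt{185734}}{47060994285760} \approx -1.1591 \cdot 10^{10}$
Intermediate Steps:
$W = 87328$ ($W = 20 - -87308 = 20 + 87308 = 87328$)
$\left(\left(\frac{\left(-119474 + \left(25366 + W\right)\right) \frac{1}{-4634 + 63203}}{-123136} + \frac{73536}{78305}\right) + 70485\right) \left(-164879 + \sqrt{43465 + 142269}\right) = \left(\left(\frac{\left(-119474 + \left(25366 + 87328\right)\right) \frac{1}{-4634 + 63203}}{-123136} + \frac{73536}{78305}\right) + 70485\right) \left(-164879 + \sqrt{43465 + 142269}\right) = \left(\left(\frac{-119474 + 112694}{58569} \left(- \frac{1}{123136}\right) + 73536 \cdot \frac{1}{78305}\right) + 70485\right) \left(-164879 + \sqrt{185734}\right) = \left(\left(\left(-6780\right) \frac{1}{58569} \left(- \frac{1}{123136}\right) + \frac{73536}{78305}\right) + 70485\right) \left(-164879 + \sqrt{185734}\right) = \left(\left(\left(- \frac{2260}{19523}\right) \left(- \frac{1}{123136}\right) + \frac{73536}{78305}\right) + 70485\right) \left(-164879 + \sqrt{185734}\right) = \left(\left(\frac{565}{600996032} + \frac{73536}{78305}\right) + 70485\right) \left(-164879 + \sqrt{185734}\right) = \left(\frac{44194888451477}{47060994285760} + 70485\right) \left(-164879 + \sqrt{185734}\right) = \frac{3317138377120245077 \left(-164879 + \sqrt{185734}\right)}{47060994285760} = - \frac{42071266037016068311591}{3620076483520} + \frac{3317138377120245077 \sqrt{185734}}{47060994285760}$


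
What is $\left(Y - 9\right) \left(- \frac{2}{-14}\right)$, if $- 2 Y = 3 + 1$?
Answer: $- \frac{11}{7} \approx -1.5714$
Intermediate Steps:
$Y = -2$ ($Y = - \frac{3 + 1}{2} = \left(- \frac{1}{2}\right) 4 = -2$)
$\left(Y - 9\right) \left(- \frac{2}{-14}\right) = \left(-2 - 9\right) \left(- \frac{2}{-14}\right) = - 11 \left(\left(-2\right) \left(- \frac{1}{14}\right)\right) = \left(-11\right) \frac{1}{7} = - \frac{11}{7}$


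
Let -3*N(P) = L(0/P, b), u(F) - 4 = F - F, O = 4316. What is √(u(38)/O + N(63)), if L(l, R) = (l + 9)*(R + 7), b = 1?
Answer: I*√27940705/1079 ≈ 4.8989*I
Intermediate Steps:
u(F) = 4 (u(F) = 4 + (F - F) = 4 + 0 = 4)
L(l, R) = (7 + R)*(9 + l) (L(l, R) = (9 + l)*(7 + R) = (7 + R)*(9 + l))
N(P) = -24 (N(P) = -(63 + 7*(0/P) + 9*1 + 1*(0/P))/3 = -(63 + 7*0 + 9 + 1*0)/3 = -(63 + 0 + 9 + 0)/3 = -⅓*72 = -24)
√(u(38)/O + N(63)) = √(4/4316 - 24) = √(4*(1/4316) - 24) = √(1/1079 - 24) = √(-25895/1079) = I*√27940705/1079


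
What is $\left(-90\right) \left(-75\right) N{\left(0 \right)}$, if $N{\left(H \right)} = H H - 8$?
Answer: $-54000$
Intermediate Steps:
$N{\left(H \right)} = -8 + H^{2}$ ($N{\left(H \right)} = H^{2} - 8 = -8 + H^{2}$)
$\left(-90\right) \left(-75\right) N{\left(0 \right)} = \left(-90\right) \left(-75\right) \left(-8 + 0^{2}\right) = 6750 \left(-8 + 0\right) = 6750 \left(-8\right) = -54000$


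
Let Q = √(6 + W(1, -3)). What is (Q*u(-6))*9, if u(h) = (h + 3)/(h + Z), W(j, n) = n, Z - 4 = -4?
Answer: 9*√3/2 ≈ 7.7942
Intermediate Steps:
Z = 0 (Z = 4 - 4 = 0)
u(h) = (3 + h)/h (u(h) = (h + 3)/(h + 0) = (3 + h)/h)
Q = √3 (Q = √(6 - 3) = √3 ≈ 1.7320)
(Q*u(-6))*9 = (√3*((3 - 6)/(-6)))*9 = (√3*(-⅙*(-3)))*9 = (√3*(½))*9 = (√3/2)*9 = 9*√3/2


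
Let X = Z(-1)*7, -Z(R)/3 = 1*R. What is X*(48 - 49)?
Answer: -21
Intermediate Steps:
Z(R) = -3*R
X = 21 (X = -3*(-1)*7 = 3*7 = 21)
X*(48 - 49) = 21*(48 - 49) = 21*(-1) = -21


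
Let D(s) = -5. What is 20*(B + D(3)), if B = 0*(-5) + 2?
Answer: -60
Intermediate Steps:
B = 2 (B = 0 + 2 = 2)
20*(B + D(3)) = 20*(2 - 5) = 20*(-3) = -60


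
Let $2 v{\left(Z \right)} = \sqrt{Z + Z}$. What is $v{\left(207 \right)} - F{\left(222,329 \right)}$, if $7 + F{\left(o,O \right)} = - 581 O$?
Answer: $191156 + \frac{3 \sqrt{46}}{2} \approx 1.9117 \cdot 10^{5}$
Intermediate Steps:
$v{\left(Z \right)} = \frac{\sqrt{2} \sqrt{Z}}{2}$ ($v{\left(Z \right)} = \frac{\sqrt{Z + Z}}{2} = \frac{\sqrt{2 Z}}{2} = \frac{\sqrt{2} \sqrt{Z}}{2}$)
$F{\left(o,O \right)} = -7 - 581 O$
$v{\left(207 \right)} - F{\left(222,329 \right)} = \frac{\sqrt{2} \sqrt{207}}{2} - \left(-7 - 191149\right) = \frac{\sqrt{2} \cdot 3 \sqrt{23}}{2} - \left(-7 - 191149\right) = \frac{3 \sqrt{46}}{2} - -191156 = \frac{3 \sqrt{46}}{2} + 191156 = 191156 + \frac{3 \sqrt{46}}{2}$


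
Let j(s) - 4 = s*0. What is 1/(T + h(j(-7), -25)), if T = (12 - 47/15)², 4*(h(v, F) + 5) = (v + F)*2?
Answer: 450/28403 ≈ 0.015843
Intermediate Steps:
j(s) = 4 (j(s) = 4 + s*0 = 4 + 0 = 4)
h(v, F) = -5 + F/2 + v/2 (h(v, F) = -5 + ((v + F)*2)/4 = -5 + ((F + v)*2)/4 = -5 + (2*F + 2*v)/4 = -5 + (F/2 + v/2) = -5 + F/2 + v/2)
T = 17689/225 (T = (12 - 47*1/15)² = (12 - 47/15)² = (133/15)² = 17689/225 ≈ 78.618)
1/(T + h(j(-7), -25)) = 1/(17689/225 + (-5 + (½)*(-25) + (½)*4)) = 1/(17689/225 + (-5 - 25/2 + 2)) = 1/(17689/225 - 31/2) = 1/(28403/450) = 450/28403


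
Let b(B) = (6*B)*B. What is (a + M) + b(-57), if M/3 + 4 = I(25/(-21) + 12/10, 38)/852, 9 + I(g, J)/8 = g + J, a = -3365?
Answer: 120158327/7455 ≈ 16118.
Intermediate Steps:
I(g, J) = -72 + 8*J + 8*g (I(g, J) = -72 + 8*(g + J) = -72 + 8*(J + g) = -72 + (8*J + 8*g) = -72 + 8*J + 8*g)
b(B) = 6*B**2
M = -83368/7455 (M = -12 + 3*((-72 + 8*38 + 8*(25/(-21) + 12/10))/852) = -12 + 3*((-72 + 304 + 8*(25*(-1/21) + 12*(1/10)))*(1/852)) = -12 + 3*((-72 + 304 + 8*(-25/21 + 6/5))*(1/852)) = -12 + 3*((-72 + 304 + 8*(1/105))*(1/852)) = -12 + 3*((-72 + 304 + 8/105)*(1/852)) = -12 + 3*((24368/105)*(1/852)) = -12 + 3*(6092/22365) = -12 + 6092/7455 = -83368/7455 ≈ -11.183)
(a + M) + b(-57) = (-3365 - 83368/7455) + 6*(-57)**2 = -25169443/7455 + 6*3249 = -25169443/7455 + 19494 = 120158327/7455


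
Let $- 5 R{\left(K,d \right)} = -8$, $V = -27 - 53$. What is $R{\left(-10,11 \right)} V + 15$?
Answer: $-113$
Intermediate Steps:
$V = -80$
$R{\left(K,d \right)} = \frac{8}{5}$ ($R{\left(K,d \right)} = \left(- \frac{1}{5}\right) \left(-8\right) = \frac{8}{5}$)
$R{\left(-10,11 \right)} V + 15 = \frac{8}{5} \left(-80\right) + 15 = -128 + 15 = -113$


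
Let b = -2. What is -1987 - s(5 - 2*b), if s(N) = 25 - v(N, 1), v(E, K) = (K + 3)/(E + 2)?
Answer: -22128/11 ≈ -2011.6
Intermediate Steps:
v(E, K) = (3 + K)/(2 + E)
s(N) = 25 - 4/(2 + N) (s(N) = 25 - (3 + 1)/(2 + N) = 25 - 4/(2 + N))
-1987 - s(5 - 2*b) = -1987 - (46 + 25*(5 - 2*(-2)))/(2 + (5 - 2*(-2))) = -1987 - (46 + 25*(5 + 4))/(2 + (5 + 4)) = -1987 - (46 + 25*9)/(2 + 9) = -1987 - (46 + 225)/11 = -1987 - 271/11 = -22128/11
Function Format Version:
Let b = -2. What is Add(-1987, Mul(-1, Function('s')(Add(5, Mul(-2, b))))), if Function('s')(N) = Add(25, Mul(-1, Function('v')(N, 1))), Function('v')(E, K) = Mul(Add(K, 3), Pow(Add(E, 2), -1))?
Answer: Rational(-22128, 11) ≈ -2011.6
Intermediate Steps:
Function('v')(E, K) = Mul(Pow(Add(2, E), -1), Add(3, K)) (Function('v')(E, K) = Mul(Add(3, K), Pow(Add(2, E), -1)) = Mul(Pow(Add(2, E), -1), Add(3, K)))
Function('s')(N) = Add(25, Mul(-4, Pow(Add(2, N), -1))) (Function('s')(N) = Add(25, Mul(-1, Mul(Pow(Add(2, N), -1), Add(3, 1)))) = Add(25, Mul(-1, Mul(Pow(Add(2, N), -1), 4))) = Add(25, Mul(-1, Mul(4, Pow(Add(2, N), -1)))) = Add(25, Mul(-4, Pow(Add(2, N), -1))))
Add(-1987, Mul(-1, Function('s')(Add(5, Mul(-2, b))))) = Add(-1987, Mul(-1, Mul(Pow(Add(2, Add(5, Mul(-2, -2))), -1), Add(46, Mul(25, Add(5, Mul(-2, -2))))))) = Add(-1987, Mul(-1, Mul(Pow(Add(2, Add(5, 4)), -1), Add(46, Mul(25, Add(5, 4)))))) = Add(-1987, Mul(-1, Mul(Pow(Add(2, 9), -1), Add(46, Mul(25, 9))))) = Add(-1987, Mul(-1, Mul(Pow(11, -1), Add(46, 225)))) = Add(-1987, Mul(-1, Mul(Rational(1, 11), 271))) = Add(-1987, Mul(-1, Rational(271, 11))) = Add(-1987, Rational(-271, 11)) = Rational(-22128, 11)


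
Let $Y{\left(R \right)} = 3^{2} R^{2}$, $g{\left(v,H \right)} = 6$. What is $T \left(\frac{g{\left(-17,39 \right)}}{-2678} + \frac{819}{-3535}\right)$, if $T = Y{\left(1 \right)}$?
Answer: $- \frac{1423602}{676195} \approx -2.1053$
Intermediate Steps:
$Y{\left(R \right)} = 9 R^{2}$
$T = 9$ ($T = 9 \cdot 1^{2} = 9 \cdot 1 = 9$)
$T \left(\frac{g{\left(-17,39 \right)}}{-2678} + \frac{819}{-3535}\right) = 9 \left(\frac{6}{-2678} + \frac{819}{-3535}\right) = 9 \left(6 \left(- \frac{1}{2678}\right) + 819 \left(- \frac{1}{3535}\right)\right) = 9 \left(- \frac{3}{1339} - \frac{117}{505}\right) = 9 \left(- \frac{158178}{676195}\right) = - \frac{1423602}{676195}$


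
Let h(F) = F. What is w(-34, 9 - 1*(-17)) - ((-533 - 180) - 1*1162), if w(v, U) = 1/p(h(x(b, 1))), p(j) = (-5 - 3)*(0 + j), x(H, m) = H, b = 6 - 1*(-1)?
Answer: 104999/56 ≈ 1875.0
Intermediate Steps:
b = 7 (b = 6 + 1 = 7)
p(j) = -8*j
w(v, U) = -1/56 (w(v, U) = 1/(-8*7) = 1/(-56) = -1/56)
w(-34, 9 - 1*(-17)) - ((-533 - 180) - 1*1162) = -1/56 - ((-533 - 180) - 1*1162) = -1/56 - (-713 - 1162) = -1/56 - 1*(-1875) = -1/56 + 1875 = 104999/56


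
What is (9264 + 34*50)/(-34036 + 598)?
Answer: -5482/16719 ≈ -0.32789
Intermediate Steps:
(9264 + 34*50)/(-34036 + 598) = (9264 + 1700)/(-33438) = 10964*(-1/33438) = -5482/16719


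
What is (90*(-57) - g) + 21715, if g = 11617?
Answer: 4968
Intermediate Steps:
(90*(-57) - g) + 21715 = (90*(-57) - 1*11617) + 21715 = (-5130 - 11617) + 21715 = -16747 + 21715 = 4968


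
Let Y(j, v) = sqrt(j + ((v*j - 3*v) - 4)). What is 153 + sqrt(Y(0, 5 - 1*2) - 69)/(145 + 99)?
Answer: 153 + sqrt(-69 + I*sqrt(13))/244 ≈ 153.0 + 0.034055*I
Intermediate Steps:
Y(j, v) = sqrt(-4 + j - 3*v + j*v) (Y(j, v) = sqrt(j + ((j*v - 3*v) - 4)) = sqrt(j + ((-3*v + j*v) - 4)) = sqrt(j + (-4 - 3*v + j*v)) = sqrt(-4 + j - 3*v + j*v))
153 + sqrt(Y(0, 5 - 1*2) - 69)/(145 + 99) = 153 + sqrt(sqrt(-4 + 0 - 3*(5 - 1*2) + 0*(5 - 1*2)) - 69)/(145 + 99) = 153 + sqrt(sqrt(-4 + 0 - 3*(5 - 2) + 0*(5 - 2)) - 69)/244 = 153 + sqrt(sqrt(-4 + 0 - 3*3 + 0*3) - 69)/244 = 153 + sqrt(sqrt(-4 + 0 - 9 + 0) - 69)/244 = 153 + sqrt(sqrt(-13) - 69)/244 = 153 + sqrt(I*sqrt(13) - 69)/244 = 153 + sqrt(-69 + I*sqrt(13))/244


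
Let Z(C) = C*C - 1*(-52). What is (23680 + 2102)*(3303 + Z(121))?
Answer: 463972872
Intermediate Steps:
Z(C) = 52 + C² (Z(C) = C² + 52 = 52 + C²)
(23680 + 2102)*(3303 + Z(121)) = (23680 + 2102)*(3303 + (52 + 121²)) = 25782*(3303 + (52 + 14641)) = 25782*(3303 + 14693) = 25782*17996 = 463972872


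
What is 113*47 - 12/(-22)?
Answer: 58427/11 ≈ 5311.5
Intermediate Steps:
113*47 - 12/(-22) = 5311 - 12*(-1/22) = 5311 + 6/11 = 58427/11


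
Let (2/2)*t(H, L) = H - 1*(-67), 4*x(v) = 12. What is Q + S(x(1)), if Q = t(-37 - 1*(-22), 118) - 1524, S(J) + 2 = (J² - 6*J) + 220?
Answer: -1263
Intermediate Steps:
x(v) = 3 (x(v) = (¼)*12 = 3)
S(J) = 218 + J² - 6*J (S(J) = -2 + ((J² - 6*J) + 220) = -2 + (220 + J² - 6*J) = 218 + J² - 6*J)
t(H, L) = 67 + H (t(H, L) = H - 1*(-67) = H + 67 = 67 + H)
Q = -1472 (Q = (67 + (-37 - 1*(-22))) - 1524 = (67 + (-37 + 22)) - 1524 = (67 - 15) - 1524 = 52 - 1524 = -1472)
Q + S(x(1)) = -1472 + (218 + 3² - 6*3) = -1472 + (218 + 9 - 18) = -1472 + 209 = -1263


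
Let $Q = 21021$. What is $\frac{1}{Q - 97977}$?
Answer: $- \frac{1}{76956} \approx -1.2994 \cdot 10^{-5}$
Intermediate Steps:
$\frac{1}{Q - 97977} = \frac{1}{21021 - 97977} = \frac{1}{-76956} = - \frac{1}{76956}$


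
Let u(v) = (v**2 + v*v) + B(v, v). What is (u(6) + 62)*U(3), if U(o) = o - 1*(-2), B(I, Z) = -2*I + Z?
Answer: 640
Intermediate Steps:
B(I, Z) = Z - 2*I
U(o) = 2 + o (U(o) = o + 2 = 2 + o)
u(v) = -v + 2*v**2 (u(v) = (v**2 + v*v) + (v - 2*v) = (v**2 + v**2) - v = 2*v**2 - v = -v + 2*v**2)
(u(6) + 62)*U(3) = (6*(-1 + 2*6) + 62)*(2 + 3) = (6*(-1 + 12) + 62)*5 = (6*11 + 62)*5 = (66 + 62)*5 = 128*5 = 640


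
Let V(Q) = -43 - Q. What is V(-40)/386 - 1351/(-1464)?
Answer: 258547/282552 ≈ 0.91504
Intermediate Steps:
V(-40)/386 - 1351/(-1464) = (-43 - 1*(-40))/386 - 1351/(-1464) = (-43 + 40)*(1/386) - 1351*(-1/1464) = -3*1/386 + 1351/1464 = -3/386 + 1351/1464 = 258547/282552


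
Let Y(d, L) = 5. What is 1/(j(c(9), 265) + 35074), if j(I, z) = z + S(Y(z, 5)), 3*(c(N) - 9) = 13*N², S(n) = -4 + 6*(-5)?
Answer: 1/35305 ≈ 2.8325e-5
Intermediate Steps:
S(n) = -34 (S(n) = -4 - 30 = -34)
c(N) = 9 + 13*N²/3 (c(N) = 9 + (13*N²)/3 = 9 + 13*N²/3)
j(I, z) = -34 + z (j(I, z) = z - 34 = -34 + z)
1/(j(c(9), 265) + 35074) = 1/((-34 + 265) + 35074) = 1/(231 + 35074) = 1/35305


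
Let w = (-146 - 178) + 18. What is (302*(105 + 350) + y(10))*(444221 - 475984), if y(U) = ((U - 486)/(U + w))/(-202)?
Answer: -65241346871043/14948 ≈ -4.3646e+9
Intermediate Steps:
w = -306 (w = -324 + 18 = -306)
y(U) = -(-486 + U)/(202*(-306 + U)) (y(U) = ((U - 486)/(U - 306))/(-202) = ((-486 + U)/(-306 + U))*(-1/202) = -(-486 + U)/(202*(-306 + U)))
(302*(105 + 350) + y(10))*(444221 - 475984) = (302*(105 + 350) + (486 - 1*10)/(202*(-306 + 10)))*(444221 - 475984) = (302*455 + (1/202)*(486 - 10)/(-296))*(-31763) = (137410 + (1/202)*(-1/296)*476)*(-31763) = (137410 - 119/14948)*(-31763) = (2054004561/14948)*(-31763) = -65241346871043/14948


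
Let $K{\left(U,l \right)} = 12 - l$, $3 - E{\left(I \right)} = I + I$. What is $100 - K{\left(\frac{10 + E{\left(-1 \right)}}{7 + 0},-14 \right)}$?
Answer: $74$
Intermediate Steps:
$E{\left(I \right)} = 3 - 2 I$ ($E{\left(I \right)} = 3 - \left(I + I\right) = 3 - 2 I$)
$100 - K{\left(\frac{10 + E{\left(-1 \right)}}{7 + 0},-14 \right)} = 100 - \left(12 - -14\right) = 100 - \left(12 + 14\right) = 100 - 26 = 74$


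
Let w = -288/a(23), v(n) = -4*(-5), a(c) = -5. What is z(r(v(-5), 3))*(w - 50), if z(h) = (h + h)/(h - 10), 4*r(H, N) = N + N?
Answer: -228/85 ≈ -2.6824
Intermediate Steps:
v(n) = 20
r(H, N) = N/2 (r(H, N) = (N + N)/4 = (2*N)/4 = N/2)
z(h) = 2*h/(-10 + h) (z(h) = (2*h)/(-10 + h) = 2*h/(-10 + h))
w = 288/5 (w = -288/(-5) = -288*(-1/5) = 288/5 ≈ 57.600)
z(r(v(-5), 3))*(w - 50) = (2*((1/2)*3)/(-10 + (1/2)*3))*(288/5 - 50) = (2*(3/2)/(-10 + 3/2))*(38/5) = (2*(3/2)/(-17/2))*(38/5) = (2*(3/2)*(-2/17))*(38/5) = -6/17*38/5 = -228/85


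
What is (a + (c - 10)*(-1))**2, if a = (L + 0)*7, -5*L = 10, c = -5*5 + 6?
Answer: 225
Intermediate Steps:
c = -19 (c = -25 + 6 = -19)
L = -2 (L = -1/5*10 = -2)
a = -14 (a = (-2 + 0)*7 = -2*7 = -14)
(a + (c - 10)*(-1))**2 = (-14 + (-19 - 10)*(-1))**2 = (-14 - 29*(-1))**2 = (-14 + 29)**2 = 15**2 = 225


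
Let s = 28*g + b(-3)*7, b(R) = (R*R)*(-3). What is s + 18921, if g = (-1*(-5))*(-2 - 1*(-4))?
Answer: 19012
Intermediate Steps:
b(R) = -3*R² (b(R) = R²*(-3) = -3*R²)
g = 10 (g = 5*(-2 + 4) = 5*2 = 10)
s = 91 (s = 28*10 - 3*(-3)²*7 = 280 - 3*9*7 = 280 - 27*7 = 280 - 189 = 91)
s + 18921 = 91 + 18921 = 19012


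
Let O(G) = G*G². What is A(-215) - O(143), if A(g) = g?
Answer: -2924422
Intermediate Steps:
O(G) = G³
A(-215) - O(143) = -215 - 1*143³ = -215 - 1*2924207 = -215 - 2924207 = -2924422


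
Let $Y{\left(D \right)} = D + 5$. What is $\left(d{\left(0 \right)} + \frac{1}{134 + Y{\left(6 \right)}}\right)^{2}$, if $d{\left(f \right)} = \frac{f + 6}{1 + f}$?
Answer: $\frac{758641}{21025} \approx 36.083$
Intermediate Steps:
$Y{\left(D \right)} = 5 + D$
$d{\left(f \right)} = \frac{6 + f}{1 + f}$
$\left(d{\left(0 \right)} + \frac{1}{134 + Y{\left(6 \right)}}\right)^{2} = \left(\frac{6 + 0}{1 + 0} + \frac{1}{134 + \left(5 + 6\right)}\right)^{2} = \left(1^{-1} \cdot 6 + \frac{1}{134 + 11}\right)^{2} = \left(1 \cdot 6 + \frac{1}{145}\right)^{2} = \left(6 + \frac{1}{145}\right)^{2} = \left(\frac{871}{145}\right)^{2} = \frac{758641}{21025}$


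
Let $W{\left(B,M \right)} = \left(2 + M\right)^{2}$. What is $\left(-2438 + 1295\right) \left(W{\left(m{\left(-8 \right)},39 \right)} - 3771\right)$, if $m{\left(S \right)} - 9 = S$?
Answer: $2388870$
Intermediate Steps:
$m{\left(S \right)} = 9 + S$
$\left(-2438 + 1295\right) \left(W{\left(m{\left(-8 \right)},39 \right)} - 3771\right) = \left(-2438 + 1295\right) \left(\left(2 + 39\right)^{2} - 3771\right) = - 1143 \left(41^{2} - 3771\right) = - 1143 \left(1681 - 3771\right) = \left(-1143\right) \left(-2090\right) = 2388870$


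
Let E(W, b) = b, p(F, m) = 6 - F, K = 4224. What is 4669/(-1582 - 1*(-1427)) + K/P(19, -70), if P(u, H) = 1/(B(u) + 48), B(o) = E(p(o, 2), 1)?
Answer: 32076611/155 ≈ 2.0695e+5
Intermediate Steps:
B(o) = 1
P(u, H) = 1/49 (P(u, H) = 1/(1 + 48) = 1/49)
4669/(-1582 - 1*(-1427)) + K/P(19, -70) = 4669/(-1582 - 1*(-1427)) + 4224/(1/49) = 4669/(-1582 + 1427) + 4224*49 = 4669/(-155) + 206976 = 4669*(-1/155) + 206976 = -4669/155 + 206976 = 32076611/155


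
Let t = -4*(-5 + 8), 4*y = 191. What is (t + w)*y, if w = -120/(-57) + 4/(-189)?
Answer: -1700282/3591 ≈ -473.48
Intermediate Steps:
y = 191/4 (y = (¼)*191 = 191/4 ≈ 47.750)
w = 7484/3591 (w = -120*(-1/57) + 4*(-1/189) = 40/19 - 4/189 = 7484/3591 ≈ 2.0841)
t = -12 (t = -4*3 = -12)
(t + w)*y = (-12 + 7484/3591)*(191/4) = -35608/3591*191/4 = -1700282/3591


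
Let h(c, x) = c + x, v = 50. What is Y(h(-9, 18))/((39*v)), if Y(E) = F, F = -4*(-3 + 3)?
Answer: 0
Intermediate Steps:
F = 0 (F = -4*0 = 0)
Y(E) = 0
Y(h(-9, 18))/((39*v)) = 0/((39*50)) = 0/1950 = 0*(1/1950) = 0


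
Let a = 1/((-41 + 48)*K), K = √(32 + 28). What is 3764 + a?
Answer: 3764 + √15/210 ≈ 3764.0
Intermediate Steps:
K = 2*√15 (K = √60 = 2*√15 ≈ 7.7460)
a = √15/210 (a = 1/((-41 + 48)*(2*√15)) = 1/(7*(2*√15)) = 1/(14*√15) = √15/210 ≈ 0.018443)
3764 + a = 3764 + √15/210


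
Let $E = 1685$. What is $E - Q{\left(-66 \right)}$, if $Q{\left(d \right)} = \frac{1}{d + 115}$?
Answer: $\frac{82564}{49} \approx 1685.0$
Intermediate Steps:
$Q{\left(d \right)} = \frac{1}{115 + d}$
$E - Q{\left(-66 \right)} = 1685 - \frac{1}{115 - 66} = 1685 - \frac{1}{49} = \frac{82564}{49}$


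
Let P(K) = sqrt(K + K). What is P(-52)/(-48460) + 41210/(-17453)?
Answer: -41210/17453 - I*sqrt(26)/24230 ≈ -2.3612 - 0.00021044*I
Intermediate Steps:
P(K) = sqrt(2)*sqrt(K) (P(K) = sqrt(2*K) = sqrt(2)*sqrt(K))
P(-52)/(-48460) + 41210/(-17453) = (sqrt(2)*sqrt(-52))/(-48460) + 41210/(-17453) = (sqrt(2)*(2*I*sqrt(13)))*(-1/48460) + 41210*(-1/17453) = (2*I*sqrt(26))*(-1/48460) - 41210/17453 = -I*sqrt(26)/24230 - 41210/17453 = -41210/17453 - I*sqrt(26)/24230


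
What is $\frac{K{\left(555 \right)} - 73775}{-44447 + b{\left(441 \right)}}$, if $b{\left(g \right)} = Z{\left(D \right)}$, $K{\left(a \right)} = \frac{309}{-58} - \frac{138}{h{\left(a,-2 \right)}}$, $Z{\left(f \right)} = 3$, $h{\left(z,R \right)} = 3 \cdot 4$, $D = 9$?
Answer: $\frac{2139963}{1288876} \approx 1.6603$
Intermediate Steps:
$h{\left(z,R \right)} = 12$
$K{\left(a \right)} = - \frac{488}{29}$ ($K{\left(a \right)} = \frac{309}{-58} - \frac{138}{12} = 309 \left(- \frac{1}{58}\right) - \frac{23}{2} = - \frac{309}{58} - \frac{23}{2} = - \frac{488}{29}$)
$b{\left(g \right)} = 3$
$\frac{K{\left(555 \right)} - 73775}{-44447 + b{\left(441 \right)}} = \frac{- \frac{488}{29} - 73775}{-44447 + 3} = - \frac{2139963}{29 \left(-44444\right)} = \left(- \frac{2139963}{29}\right) \left(- \frac{1}{44444}\right) = \frac{2139963}{1288876}$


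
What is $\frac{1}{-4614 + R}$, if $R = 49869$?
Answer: $\frac{1}{45255} \approx 2.2097 \cdot 10^{-5}$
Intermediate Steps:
$\frac{1}{-4614 + R} = \frac{1}{-4614 + 49869} = \frac{1}{45255}$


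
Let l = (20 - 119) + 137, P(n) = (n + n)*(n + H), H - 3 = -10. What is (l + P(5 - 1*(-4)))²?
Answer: 5476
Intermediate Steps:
H = -7 (H = 3 - 10 = -7)
P(n) = 2*n*(-7 + n) (P(n) = (n + n)*(n - 7) = (2*n)*(-7 + n) = 2*n*(-7 + n))
l = 38 (l = -99 + 137 = 38)
(l + P(5 - 1*(-4)))² = (38 + 2*(5 - 1*(-4))*(-7 + (5 - 1*(-4))))² = (38 + 2*(5 + 4)*(-7 + (5 + 4)))² = (38 + 2*9*(-7 + 9))² = (38 + 2*9*2)² = (38 + 36)² = 74² = 5476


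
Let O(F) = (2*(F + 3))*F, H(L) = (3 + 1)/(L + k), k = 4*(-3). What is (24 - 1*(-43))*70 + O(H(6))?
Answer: 42182/9 ≈ 4686.9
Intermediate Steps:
k = -12
H(L) = 4/(-12 + L) (H(L) = (3 + 1)/(L - 12) = 4/(-12 + L))
O(F) = F*(6 + 2*F) (O(F) = (2*(3 + F))*F = (6 + 2*F)*F = F*(6 + 2*F))
(24 - 1*(-43))*70 + O(H(6)) = (24 - 1*(-43))*70 + 2*(4/(-12 + 6))*(3 + 4/(-12 + 6)) = (24 + 43)*70 + 2*(4/(-6))*(3 + 4/(-6)) = 67*70 + 2*(4*(-⅙))*(3 + 4*(-⅙)) = 4690 + 2*(-⅔)*(3 - ⅔) = 4690 + 2*(-⅔)*(7/3) = 4690 - 28/9 = 42182/9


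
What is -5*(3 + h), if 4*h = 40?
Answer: -65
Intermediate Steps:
h = 10 (h = (¼)*40 = 10)
-5*(3 + h) = -5*(3 + 10) = -5*13 = -65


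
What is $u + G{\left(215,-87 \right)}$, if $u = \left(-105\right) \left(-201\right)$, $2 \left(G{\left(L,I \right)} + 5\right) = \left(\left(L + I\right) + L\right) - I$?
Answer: $21315$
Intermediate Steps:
$G{\left(L,I \right)} = -5 + L$ ($G{\left(L,I \right)} = -5 + \frac{\left(\left(L + I\right) + L\right) - I}{2} = -5 + \frac{\left(\left(I + L\right) + L\right) - I}{2} = -5 + \frac{\left(I + 2 L\right) - I}{2} = -5 + \frac{2 L}{2} = -5 + L$)
$u = 21105$
$u + G{\left(215,-87 \right)} = 21105 + \left(-5 + 215\right) = 21105 + 210 = 21315$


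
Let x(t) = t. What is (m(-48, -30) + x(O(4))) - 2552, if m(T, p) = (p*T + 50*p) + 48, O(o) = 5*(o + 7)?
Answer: -2509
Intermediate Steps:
O(o) = 35 + 5*o (O(o) = 5*(7 + o) = 35 + 5*o)
m(T, p) = 48 + 50*p + T*p (m(T, p) = (T*p + 50*p) + 48 = (50*p + T*p) + 48 = 48 + 50*p + T*p)
(m(-48, -30) + x(O(4))) - 2552 = ((48 + 50*(-30) - 48*(-30)) + (35 + 5*4)) - 2552 = ((48 - 1500 + 1440) + (35 + 20)) - 2552 = (-12 + 55) - 2552 = 43 - 2552 = -2509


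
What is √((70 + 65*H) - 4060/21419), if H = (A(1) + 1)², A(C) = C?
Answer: √151308313990/21419 ≈ 18.161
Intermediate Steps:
H = 4 (H = (1 + 1)² = 2² = 4)
√((70 + 65*H) - 4060/21419) = √((70 + 65*4) - 4060/21419) = √((70 + 260) - 4060*1/21419) = √(330 - 4060/21419) = √(7064210/21419) = √151308313990/21419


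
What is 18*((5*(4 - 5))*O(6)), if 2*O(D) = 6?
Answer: -270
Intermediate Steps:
O(D) = 3 (O(D) = (1/2)*6 = 3)
18*((5*(4 - 5))*O(6)) = 18*((5*(4 - 5))*3) = 18*((5*(-1))*3) = 18*(-5*3) = 18*(-15) = -270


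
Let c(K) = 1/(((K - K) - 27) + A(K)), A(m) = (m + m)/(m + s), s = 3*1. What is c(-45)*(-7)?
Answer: 49/174 ≈ 0.28161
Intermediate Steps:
s = 3
A(m) = 2*m/(3 + m) (A(m) = (m + m)/(m + 3) = (2*m)/(3 + m) = 2*m/(3 + m))
c(K) = 1/(-27 + 2*K/(3 + K)) (c(K) = 1/(((K - K) - 27) + 2*K/(3 + K)) = 1/((0 - 27) + 2*K/(3 + K)) = 1/(-27 + 2*K/(3 + K)))
c(-45)*(-7) = ((3 - 45)/(-81 - 25*(-45)))*(-7) = (-42/(-81 + 1125))*(-7) = (-42/1044)*(-7) = ((1/1044)*(-42))*(-7) = -7/174*(-7) = 49/174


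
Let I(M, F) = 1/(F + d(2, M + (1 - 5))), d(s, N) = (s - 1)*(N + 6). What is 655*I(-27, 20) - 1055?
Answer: -1186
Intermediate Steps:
d(s, N) = (-1 + s)*(6 + N)
I(M, F) = 1/(2 + F + M) (I(M, F) = 1/(F + (-6 - (M + (1 - 5)) + 6*2 + (M + (1 - 5))*2)) = 1/(F + (-6 - (M - 4) + 12 + (M - 4)*2)) = 1/(F + (-6 - (-4 + M) + 12 + (-4 + M)*2)) = 1/(F + (-6 + (4 - M) + 12 + (-8 + 2*M))) = 1/(F + (2 + M)) = 1/(2 + F + M))
655*I(-27, 20) - 1055 = 655/(2 + 20 - 27) - 1055 = 655/(-5) - 1055 = 655*(-1/5) - 1055 = -131 - 1055 = -1186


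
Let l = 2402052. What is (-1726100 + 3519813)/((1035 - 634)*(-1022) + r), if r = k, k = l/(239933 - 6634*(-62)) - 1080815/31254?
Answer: -36509030302572582/8342099153302115 ≈ -4.3765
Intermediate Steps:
k = -628797308207/20353886214 (k = 2402052/(239933 - 6634*(-62)) - 1080815/31254 = 2402052/(239933 - 1*(-411308)) - 1080815*1/31254 = 2402052/(239933 + 411308) - 1080815/31254 = 2402052/651241 - 1080815/31254 = -628797308207/20353886214 ≈ -30.893)
r = -628797308207/20353886214 ≈ -30.893
(-1726100 + 3519813)/((1035 - 634)*(-1022) + r) = (-1726100 + 3519813)/((1035 - 634)*(-1022) - 628797308207/20353886214) = 1793713/(401*(-1022) - 628797308207/20353886214) = 1793713/(-409822 - 628797308207/20353886214) = 1793713/(-8342099153302115/20353886214) = 1793713*(-20353886214/8342099153302115) = -36509030302572582/8342099153302115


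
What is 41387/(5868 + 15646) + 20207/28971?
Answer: 1633756175/623282094 ≈ 2.6212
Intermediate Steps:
41387/(5868 + 15646) + 20207/28971 = 41387/21514 + 20207*(1/28971) = 41387*(1/21514) + 20207/28971 = 41387/21514 + 20207/28971 = 1633756175/623282094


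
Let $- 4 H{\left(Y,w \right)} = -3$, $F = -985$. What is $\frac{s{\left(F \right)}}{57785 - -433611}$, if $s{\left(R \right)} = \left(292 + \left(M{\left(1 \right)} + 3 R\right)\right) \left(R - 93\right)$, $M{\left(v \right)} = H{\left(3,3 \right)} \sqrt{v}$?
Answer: $\frac{5739811}{982792} \approx 5.8403$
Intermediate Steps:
$H{\left(Y,w \right)} = \frac{3}{4}$ ($H{\left(Y,w \right)} = \left(- \frac{1}{4}\right) \left(-3\right) = \frac{3}{4}$)
$M{\left(v \right)} = \frac{3 \sqrt{v}}{4}$
$s{\left(R \right)} = \left(-93 + R\right) \left(\frac{1171}{4} + 3 R\right)$ ($s{\left(R \right)} = \left(292 + \left(\frac{3 \sqrt{1}}{4} + 3 R\right)\right) \left(R - 93\right) = \left(292 + \left(\frac{3}{4} \cdot 1 + 3 R\right)\right) \left(-93 + R\right) = \left(292 + \left(\frac{3}{4} + 3 R\right)\right) \left(-93 + R\right) = \left(\frac{1171}{4} + 3 R\right) \left(-93 + R\right) = \left(-93 + R\right) \left(\frac{1171}{4} + 3 R\right)$)
$\frac{s{\left(F \right)}}{57785 - -433611} = \frac{- \frac{108903}{4} + 3 \left(-985\right)^{2} + \frac{55}{4} \left(-985\right)}{57785 - -433611} = \frac{- \frac{108903}{4} + 3 \cdot 970225 - \frac{54175}{4}}{57785 + 433611} = \frac{- \frac{108903}{4} + 2910675 - \frac{54175}{4}}{491396} = \frac{5739811}{2} \cdot \frac{1}{491396} = \frac{5739811}{982792}$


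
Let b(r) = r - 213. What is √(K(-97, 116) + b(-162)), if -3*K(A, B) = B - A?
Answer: I*√446 ≈ 21.119*I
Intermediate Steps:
K(A, B) = -B/3 + A/3 (K(A, B) = -(B - A)/3 = -B/3 + A/3)
b(r) = -213 + r
√(K(-97, 116) + b(-162)) = √((-⅓*116 + (⅓)*(-97)) + (-213 - 162)) = √((-116/3 - 97/3) - 375) = √(-71 - 375) = √(-446) = I*√446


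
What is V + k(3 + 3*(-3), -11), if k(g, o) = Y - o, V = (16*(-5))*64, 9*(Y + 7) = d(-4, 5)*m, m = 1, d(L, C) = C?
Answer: -46039/9 ≈ -5115.4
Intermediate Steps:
Y = -58/9 (Y = -7 + (5*1)/9 = -7 + (⅑)*5 = -7 + 5/9 = -58/9 ≈ -6.4444)
V = -5120 (V = -80*64 = -5120)
k(g, o) = -58/9 - o
V + k(3 + 3*(-3), -11) = -5120 + (-58/9 - 1*(-11)) = -5120 + (-58/9 + 11) = -5120 + 41/9 = -46039/9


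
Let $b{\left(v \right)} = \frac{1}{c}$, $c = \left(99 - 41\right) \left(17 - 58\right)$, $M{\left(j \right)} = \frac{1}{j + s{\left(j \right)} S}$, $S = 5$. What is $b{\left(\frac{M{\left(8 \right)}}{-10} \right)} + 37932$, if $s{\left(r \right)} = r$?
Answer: $\frac{90202295}{2378} \approx 37932.0$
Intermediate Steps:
$M{\left(j \right)} = \frac{1}{6 j}$ ($M{\left(j \right)} = \frac{1}{j + j 5} = \frac{1}{j + 5 j} = \frac{1}{6 j}$)
$c = -2378$ ($c = 58 \left(-41\right) = -2378$)
$b{\left(v \right)} = - \frac{1}{2378}$ ($b{\left(v \right)} = \frac{1}{-2378} = - \frac{1}{2378}$)
$b{\left(\frac{M{\left(8 \right)}}{-10} \right)} + 37932 = - \frac{1}{2378} + 37932 = \frac{90202295}{2378}$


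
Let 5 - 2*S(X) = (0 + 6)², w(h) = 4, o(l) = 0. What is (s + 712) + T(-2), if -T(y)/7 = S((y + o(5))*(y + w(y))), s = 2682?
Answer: 7005/2 ≈ 3502.5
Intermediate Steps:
S(X) = -31/2 (S(X) = 5/2 - (0 + 6)²/2 = 5/2 - ½*6² = 5/2 - ½*36 = 5/2 - 18 = -31/2)
T(y) = 217/2 (T(y) = -7*(-31/2) = 217/2)
(s + 712) + T(-2) = (2682 + 712) + 217/2 = 3394 + 217/2 = 7005/2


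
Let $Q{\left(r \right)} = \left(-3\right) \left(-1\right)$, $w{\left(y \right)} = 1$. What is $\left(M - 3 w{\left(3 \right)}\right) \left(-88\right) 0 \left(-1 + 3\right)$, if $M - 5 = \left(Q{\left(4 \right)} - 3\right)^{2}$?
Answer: $0$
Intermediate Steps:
$Q{\left(r \right)} = 3$
$M = 5$ ($M = 5 + \left(3 - 3\right)^{2} = 5 + 0^{2} = 5 + 0 = 5$)
$\left(M - 3 w{\left(3 \right)}\right) \left(-88\right) 0 \left(-1 + 3\right) = \left(5 - 3\right) \left(-88\right) 0 \left(-1 + 3\right) = \left(5 - 3\right) \left(-88\right) 0 \cdot 2 = 2 \left(-88\right) 0 = \left(-176\right) 0 = 0$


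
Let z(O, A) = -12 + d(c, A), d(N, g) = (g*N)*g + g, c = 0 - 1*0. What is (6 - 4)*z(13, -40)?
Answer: -104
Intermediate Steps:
c = 0 (c = 0 + 0 = 0)
d(N, g) = g + N*g² (d(N, g) = (N*g)*g + g = N*g² + g = g + N*g²)
z(O, A) = -12 + A (z(O, A) = -12 + A*(1 + 0*A) = -12 + A*(1 + 0) = -12 + A*1 = -12 + A)
(6 - 4)*z(13, -40) = (6 - 4)*(-12 - 40) = 2*(-52) = -104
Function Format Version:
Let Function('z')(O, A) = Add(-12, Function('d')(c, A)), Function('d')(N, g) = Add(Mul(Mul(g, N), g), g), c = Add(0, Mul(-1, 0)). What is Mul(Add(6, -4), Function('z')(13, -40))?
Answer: -104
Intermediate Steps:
c = 0 (c = Add(0, 0) = 0)
Function('d')(N, g) = Add(g, Mul(N, Pow(g, 2))) (Function('d')(N, g) = Add(Mul(Mul(N, g), g), g) = Add(Mul(N, Pow(g, 2)), g) = Add(g, Mul(N, Pow(g, 2))))
Function('z')(O, A) = Add(-12, A) (Function('z')(O, A) = Add(-12, Mul(A, Add(1, Mul(0, A)))) = Add(-12, Mul(A, Add(1, 0))) = Add(-12, Mul(A, 1)) = Add(-12, A))
Mul(Add(6, -4), Function('z')(13, -40)) = Mul(Add(6, -4), Add(-12, -40)) = Mul(2, -52) = -104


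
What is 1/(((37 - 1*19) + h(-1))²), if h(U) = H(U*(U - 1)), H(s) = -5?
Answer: 1/169 ≈ 0.0059172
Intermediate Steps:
h(U) = -5
1/(((37 - 1*19) + h(-1))²) = 1/(((37 - 1*19) - 5)²) = 1/(((37 - 19) - 5)²) = 1/((18 - 5)²) = 1/(13²) = 1/169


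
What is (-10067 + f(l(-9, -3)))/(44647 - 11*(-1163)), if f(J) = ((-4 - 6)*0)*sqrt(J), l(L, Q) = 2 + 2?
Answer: -10067/57440 ≈ -0.17526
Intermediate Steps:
l(L, Q) = 4
f(J) = 0 (f(J) = (-10*0)*sqrt(J) = 0*sqrt(J) = 0)
(-10067 + f(l(-9, -3)))/(44647 - 11*(-1163)) = (-10067 + 0)/(44647 - 11*(-1163)) = -10067/(44647 + 12793) = -10067/57440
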